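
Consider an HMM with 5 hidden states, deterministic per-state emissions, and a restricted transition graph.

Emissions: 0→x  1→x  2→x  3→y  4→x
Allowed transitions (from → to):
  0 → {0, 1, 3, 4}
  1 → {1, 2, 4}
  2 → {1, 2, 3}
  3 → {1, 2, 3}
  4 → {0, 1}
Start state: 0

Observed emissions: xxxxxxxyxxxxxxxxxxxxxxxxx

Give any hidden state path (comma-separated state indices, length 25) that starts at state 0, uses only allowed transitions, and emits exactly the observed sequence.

0,4,1,1,2,1,2,3,2,1,4,1,1,4,1,4,1,4,0,4,0,4,1,2,2

  pos 0: x in {0,1,2,4}, choose 0; start
  pos 1: x in {0,1,2,4}, choose 4; 0->4 ok
  pos 2: x in {0,1,2,4}, choose 1; 4->1 ok
  pos 3: x in {0,1,2,4}, choose 1; 1->1 ok
  pos 4: x in {0,1,2,4}, choose 2; 1->2 ok
  pos 5: x in {0,1,2,4}, choose 1; 2->1 ok
  pos 6: x in {0,1,2,4}, choose 2; 1->2 ok
  pos 7: y in {3}, choose 3; 2->3 ok
  pos 8: x in {0,1,2,4}, choose 2; 3->2 ok
  pos 9: x in {0,1,2,4}, choose 1; 2->1 ok
  pos 10: x in {0,1,2,4}, choose 4; 1->4 ok
  pos 11: x in {0,1,2,4}, choose 1; 4->1 ok
  pos 12: x in {0,1,2,4}, choose 1; 1->1 ok
  pos 13: x in {0,1,2,4}, choose 4; 1->4 ok
  pos 14: x in {0,1,2,4}, choose 1; 4->1 ok
  pos 15: x in {0,1,2,4}, choose 4; 1->4 ok
  pos 16: x in {0,1,2,4}, choose 1; 4->1 ok
  pos 17: x in {0,1,2,4}, choose 4; 1->4 ok
  pos 18: x in {0,1,2,4}, choose 0; 4->0 ok
  pos 19: x in {0,1,2,4}, choose 4; 0->4 ok
  pos 20: x in {0,1,2,4}, choose 0; 4->0 ok
  pos 21: x in {0,1,2,4}, choose 4; 0->4 ok
  pos 22: x in {0,1,2,4}, choose 1; 4->1 ok
  pos 23: x in {0,1,2,4}, choose 2; 1->2 ok
  pos 24: x in {0,1,2,4}, choose 2; 2->2 ok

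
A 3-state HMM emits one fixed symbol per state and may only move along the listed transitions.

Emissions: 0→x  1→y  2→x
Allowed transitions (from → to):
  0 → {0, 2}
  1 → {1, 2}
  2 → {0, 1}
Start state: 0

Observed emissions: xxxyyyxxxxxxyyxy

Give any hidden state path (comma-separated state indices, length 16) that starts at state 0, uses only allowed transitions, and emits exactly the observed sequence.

  t0 'x' -> {0,2}, take 0 (start)
  t1 'x' -> {0,2}, take 0 (0->0 ok)
  t2 'x' -> {0,2}, take 2 (0->2 ok)
  t3 'y' -> {1}, take 1 (2->1 ok)
  t4 'y' -> {1}, take 1 (1->1 ok)
  t5 'y' -> {1}, take 1 (1->1 ok)
  t6 'x' -> {0,2}, take 2 (1->2 ok)
  t7 'x' -> {0,2}, take 0 (2->0 ok)
  t8 'x' -> {0,2}, take 2 (0->2 ok)
  t9 'x' -> {0,2}, take 0 (2->0 ok)
  t10 'x' -> {0,2}, take 0 (0->0 ok)
  t11 'x' -> {0,2}, take 2 (0->2 ok)
  t12 'y' -> {1}, take 1 (2->1 ok)
  t13 'y' -> {1}, take 1 (1->1 ok)
  t14 'x' -> {0,2}, take 2 (1->2 ok)
  t15 'y' -> {1}, take 1 (2->1 ok)

0,0,2,1,1,1,2,0,2,0,0,2,1,1,2,1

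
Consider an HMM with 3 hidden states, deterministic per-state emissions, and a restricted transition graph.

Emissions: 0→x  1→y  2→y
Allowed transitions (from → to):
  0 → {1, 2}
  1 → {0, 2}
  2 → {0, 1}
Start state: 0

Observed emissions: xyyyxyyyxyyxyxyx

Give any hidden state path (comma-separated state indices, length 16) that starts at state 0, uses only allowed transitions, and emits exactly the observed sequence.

  [0] x  {0}  => 0  start
  [1] y  {1,2}  => 1  0->1 ok
  [2] y  {1,2}  => 2  1->2 ok
  [3] y  {1,2}  => 1  2->1 ok
  [4] x  {0}  => 0  1->0 ok
  [5] y  {1,2}  => 2  0->2 ok
  [6] y  {1,2}  => 1  2->1 ok
  [7] y  {1,2}  => 2  1->2 ok
  [8] x  {0}  => 0  2->0 ok
  [9] y  {1,2}  => 2  0->2 ok
  [10] y  {1,2}  => 1  2->1 ok
  [11] x  {0}  => 0  1->0 ok
  [12] y  {1,2}  => 1  0->1 ok
  [13] x  {0}  => 0  1->0 ok
  [14] y  {1,2}  => 1  0->1 ok
  [15] x  {0}  => 0  1->0 ok

0,1,2,1,0,2,1,2,0,2,1,0,1,0,1,0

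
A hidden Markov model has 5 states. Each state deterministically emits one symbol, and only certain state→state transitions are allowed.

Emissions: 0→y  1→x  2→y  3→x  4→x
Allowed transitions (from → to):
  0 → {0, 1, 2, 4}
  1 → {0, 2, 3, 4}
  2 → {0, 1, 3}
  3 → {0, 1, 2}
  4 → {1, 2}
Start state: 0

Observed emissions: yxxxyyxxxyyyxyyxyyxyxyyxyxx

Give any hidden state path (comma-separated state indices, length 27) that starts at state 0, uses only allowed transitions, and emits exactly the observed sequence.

  [0] y  {0,2}  => 0  start
  [1] x  {1,3,4}  => 4  0->4 ok
  [2] x  {1,3,4}  => 1  4->1 ok
  [3] x  {1,3,4}  => 4  1->4 ok
  [4] y  {0,2}  => 2  4->2 ok
  [5] y  {0,2}  => 0  2->0 ok
  [6] x  {1,3,4}  => 1  0->1 ok
  [7] x  {1,3,4}  => 3  1->3 ok
  [8] x  {1,3,4}  => 1  3->1 ok
  [9] y  {0,2}  => 2  1->2 ok
  [10] y  {0,2}  => 0  2->0 ok
  [11] y  {0,2}  => 0  0->0 ok
  [12] x  {1,3,4}  => 1  0->1 ok
  [13] y  {0,2}  => 2  1->2 ok
  [14] y  {0,2}  => 0  2->0 ok
  [15] x  {1,3,4}  => 1  0->1 ok
  [16] y  {0,2}  => 0  1->0 ok
  [17] y  {0,2}  => 2  0->2 ok
  [18] x  {1,3,4}  => 3  2->3 ok
  [19] y  {0,2}  => 0  3->0 ok
  [20] x  {1,3,4}  => 1  0->1 ok
  [21] y  {0,2}  => 2  1->2 ok
  [22] y  {0,2}  => 0  2->0 ok
  [23] x  {1,3,4}  => 4  0->4 ok
  [24] y  {0,2}  => 2  4->2 ok
  [25] x  {1,3,4}  => 3  2->3 ok
  [26] x  {1,3,4}  => 1  3->1 ok

0,4,1,4,2,0,1,3,1,2,0,0,1,2,0,1,0,2,3,0,1,2,0,4,2,3,1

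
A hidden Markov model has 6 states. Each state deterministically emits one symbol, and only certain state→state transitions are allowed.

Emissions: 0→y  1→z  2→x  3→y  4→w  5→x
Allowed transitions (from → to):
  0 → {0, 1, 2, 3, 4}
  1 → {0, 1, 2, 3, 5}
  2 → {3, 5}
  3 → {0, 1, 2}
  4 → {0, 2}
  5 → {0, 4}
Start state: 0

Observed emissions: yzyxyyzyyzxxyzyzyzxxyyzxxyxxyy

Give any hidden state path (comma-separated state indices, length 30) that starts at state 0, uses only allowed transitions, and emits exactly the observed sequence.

0,1,0,2,3,0,1,0,3,1,2,5,0,1,3,1,3,1,2,5,0,0,1,2,5,0,2,5,0,3

  0: obs=y cand={0,3} pick 0 [start]
  1: obs=z cand={1} pick 1 [0->1 ok]
  2: obs=y cand={0,3} pick 0 [1->0 ok]
  3: obs=x cand={2,5} pick 2 [0->2 ok]
  4: obs=y cand={0,3} pick 3 [2->3 ok]
  5: obs=y cand={0,3} pick 0 [3->0 ok]
  6: obs=z cand={1} pick 1 [0->1 ok]
  7: obs=y cand={0,3} pick 0 [1->0 ok]
  8: obs=y cand={0,3} pick 3 [0->3 ok]
  9: obs=z cand={1} pick 1 [3->1 ok]
  10: obs=x cand={2,5} pick 2 [1->2 ok]
  11: obs=x cand={2,5} pick 5 [2->5 ok]
  12: obs=y cand={0,3} pick 0 [5->0 ok]
  13: obs=z cand={1} pick 1 [0->1 ok]
  14: obs=y cand={0,3} pick 3 [1->3 ok]
  15: obs=z cand={1} pick 1 [3->1 ok]
  16: obs=y cand={0,3} pick 3 [1->3 ok]
  17: obs=z cand={1} pick 1 [3->1 ok]
  18: obs=x cand={2,5} pick 2 [1->2 ok]
  19: obs=x cand={2,5} pick 5 [2->5 ok]
  20: obs=y cand={0,3} pick 0 [5->0 ok]
  21: obs=y cand={0,3} pick 0 [0->0 ok]
  22: obs=z cand={1} pick 1 [0->1 ok]
  23: obs=x cand={2,5} pick 2 [1->2 ok]
  24: obs=x cand={2,5} pick 5 [2->5 ok]
  25: obs=y cand={0,3} pick 0 [5->0 ok]
  26: obs=x cand={2,5} pick 2 [0->2 ok]
  27: obs=x cand={2,5} pick 5 [2->5 ok]
  28: obs=y cand={0,3} pick 0 [5->0 ok]
  29: obs=y cand={0,3} pick 3 [0->3 ok]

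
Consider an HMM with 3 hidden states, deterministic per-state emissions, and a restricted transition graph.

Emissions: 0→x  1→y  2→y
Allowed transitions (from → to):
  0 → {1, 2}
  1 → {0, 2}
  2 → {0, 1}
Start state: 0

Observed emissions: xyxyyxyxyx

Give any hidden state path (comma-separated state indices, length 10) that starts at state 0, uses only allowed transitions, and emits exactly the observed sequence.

0,1,0,1,2,0,1,0,2,0

  [0] x  {0}  => 0  start
  [1] y  {1,2}  => 1  0->1 ok
  [2] x  {0}  => 0  1->0 ok
  [3] y  {1,2}  => 1  0->1 ok
  [4] y  {1,2}  => 2  1->2 ok
  [5] x  {0}  => 0  2->0 ok
  [6] y  {1,2}  => 1  0->1 ok
  [7] x  {0}  => 0  1->0 ok
  [8] y  {1,2}  => 2  0->2 ok
  [9] x  {0}  => 0  2->0 ok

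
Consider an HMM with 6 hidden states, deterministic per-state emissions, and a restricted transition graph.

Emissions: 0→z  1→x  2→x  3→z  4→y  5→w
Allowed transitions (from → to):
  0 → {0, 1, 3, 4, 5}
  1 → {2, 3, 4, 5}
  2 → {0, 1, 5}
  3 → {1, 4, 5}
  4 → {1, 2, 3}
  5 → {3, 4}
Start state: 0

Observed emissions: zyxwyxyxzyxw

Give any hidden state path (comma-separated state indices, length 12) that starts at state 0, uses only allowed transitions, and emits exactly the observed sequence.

0,4,2,5,4,1,4,2,0,4,2,5

  pos 0: z in {0,3}, choose 0; start
  pos 1: y in {4}, choose 4; 0->4 ok
  pos 2: x in {1,2}, choose 2; 4->2 ok
  pos 3: w in {5}, choose 5; 2->5 ok
  pos 4: y in {4}, choose 4; 5->4 ok
  pos 5: x in {1,2}, choose 1; 4->1 ok
  pos 6: y in {4}, choose 4; 1->4 ok
  pos 7: x in {1,2}, choose 2; 4->2 ok
  pos 8: z in {0,3}, choose 0; 2->0 ok
  pos 9: y in {4}, choose 4; 0->4 ok
  pos 10: x in {1,2}, choose 2; 4->2 ok
  pos 11: w in {5}, choose 5; 2->5 ok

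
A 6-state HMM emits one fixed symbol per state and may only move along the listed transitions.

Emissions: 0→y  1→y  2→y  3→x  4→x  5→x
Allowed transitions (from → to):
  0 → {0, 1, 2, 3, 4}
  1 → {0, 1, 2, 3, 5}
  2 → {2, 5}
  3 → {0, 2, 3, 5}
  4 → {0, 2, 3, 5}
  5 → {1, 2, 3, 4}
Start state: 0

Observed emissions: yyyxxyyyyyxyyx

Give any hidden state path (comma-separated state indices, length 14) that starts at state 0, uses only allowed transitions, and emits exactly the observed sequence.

  [0] y  {0,1,2}  => 0  start
  [1] y  {0,1,2}  => 0  0->0 ok
  [2] y  {0,1,2}  => 0  0->0 ok
  [3] x  {3,4,5}  => 3  0->3 ok
  [4] x  {3,4,5}  => 5  3->5 ok
  [5] y  {0,1,2}  => 1  5->1 ok
  [6] y  {0,1,2}  => 0  1->0 ok
  [7] y  {0,1,2}  => 1  0->1 ok
  [8] y  {0,1,2}  => 2  1->2 ok
  [9] y  {0,1,2}  => 2  2->2 ok
  [10] x  {3,4,5}  => 5  2->5 ok
  [11] y  {0,1,2}  => 2  5->2 ok
  [12] y  {0,1,2}  => 2  2->2 ok
  [13] x  {3,4,5}  => 5  2->5 ok

0,0,0,3,5,1,0,1,2,2,5,2,2,5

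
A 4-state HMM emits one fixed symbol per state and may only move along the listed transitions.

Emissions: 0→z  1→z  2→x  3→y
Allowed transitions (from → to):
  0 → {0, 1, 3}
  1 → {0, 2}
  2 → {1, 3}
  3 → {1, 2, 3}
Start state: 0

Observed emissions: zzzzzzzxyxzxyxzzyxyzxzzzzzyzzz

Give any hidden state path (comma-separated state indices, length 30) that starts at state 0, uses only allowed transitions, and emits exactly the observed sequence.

  [0] z  {0,1}  => 0  start
  [1] z  {0,1}  => 0  0->0 ok
  [2] z  {0,1}  => 0  0->0 ok
  [3] z  {0,1}  => 0  0->0 ok
  [4] z  {0,1}  => 0  0->0 ok
  [5] z  {0,1}  => 0  0->0 ok
  [6] z  {0,1}  => 1  0->1 ok
  [7] x  {2}  => 2  1->2 ok
  [8] y  {3}  => 3  2->3 ok
  [9] x  {2}  => 2  3->2 ok
  [10] z  {0,1}  => 1  2->1 ok
  [11] x  {2}  => 2  1->2 ok
  [12] y  {3}  => 3  2->3 ok
  [13] x  {2}  => 2  3->2 ok
  [14] z  {0,1}  => 1  2->1 ok
  [15] z  {0,1}  => 0  1->0 ok
  [16] y  {3}  => 3  0->3 ok
  [17] x  {2}  => 2  3->2 ok
  [18] y  {3}  => 3  2->3 ok
  [19] z  {0,1}  => 1  3->1 ok
  [20] x  {2}  => 2  1->2 ok
  [21] z  {0,1}  => 1  2->1 ok
  [22] z  {0,1}  => 0  1->0 ok
  [23] z  {0,1}  => 0  0->0 ok
  [24] z  {0,1}  => 0  0->0 ok
  [25] z  {0,1}  => 0  0->0 ok
  [26] y  {3}  => 3  0->3 ok
  [27] z  {0,1}  => 1  3->1 ok
  [28] z  {0,1}  => 0  1->0 ok
  [29] z  {0,1}  => 1  0->1 ok

0,0,0,0,0,0,1,2,3,2,1,2,3,2,1,0,3,2,3,1,2,1,0,0,0,0,3,1,0,1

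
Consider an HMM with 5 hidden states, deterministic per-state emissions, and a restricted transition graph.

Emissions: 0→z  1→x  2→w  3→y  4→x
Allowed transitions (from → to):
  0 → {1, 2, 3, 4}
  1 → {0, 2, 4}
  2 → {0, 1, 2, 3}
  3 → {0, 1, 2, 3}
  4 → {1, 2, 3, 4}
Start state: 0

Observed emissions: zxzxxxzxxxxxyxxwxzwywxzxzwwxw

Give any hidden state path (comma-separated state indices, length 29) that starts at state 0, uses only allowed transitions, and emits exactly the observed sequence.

  0: obs=z cand={0} pick 0 [start]
  1: obs=x cand={1,4} pick 1 [0->1 ok]
  2: obs=z cand={0} pick 0 [1->0 ok]
  3: obs=x cand={1,4} pick 4 [0->4 ok]
  4: obs=x cand={1,4} pick 4 [4->4 ok]
  5: obs=x cand={1,4} pick 1 [4->1 ok]
  6: obs=z cand={0} pick 0 [1->0 ok]
  7: obs=x cand={1,4} pick 4 [0->4 ok]
  8: obs=x cand={1,4} pick 1 [4->1 ok]
  9: obs=x cand={1,4} pick 4 [1->4 ok]
  10: obs=x cand={1,4} pick 4 [4->4 ok]
  11: obs=x cand={1,4} pick 4 [4->4 ok]
  12: obs=y cand={3} pick 3 [4->3 ok]
  13: obs=x cand={1,4} pick 1 [3->1 ok]
  14: obs=x cand={1,4} pick 4 [1->4 ok]
  15: obs=w cand={2} pick 2 [4->2 ok]
  16: obs=x cand={1,4} pick 1 [2->1 ok]
  17: obs=z cand={0} pick 0 [1->0 ok]
  18: obs=w cand={2} pick 2 [0->2 ok]
  19: obs=y cand={3} pick 3 [2->3 ok]
  20: obs=w cand={2} pick 2 [3->2 ok]
  21: obs=x cand={1,4} pick 1 [2->1 ok]
  22: obs=z cand={0} pick 0 [1->0 ok]
  23: obs=x cand={1,4} pick 1 [0->1 ok]
  24: obs=z cand={0} pick 0 [1->0 ok]
  25: obs=w cand={2} pick 2 [0->2 ok]
  26: obs=w cand={2} pick 2 [2->2 ok]
  27: obs=x cand={1,4} pick 1 [2->1 ok]
  28: obs=w cand={2} pick 2 [1->2 ok]

0,1,0,4,4,1,0,4,1,4,4,4,3,1,4,2,1,0,2,3,2,1,0,1,0,2,2,1,2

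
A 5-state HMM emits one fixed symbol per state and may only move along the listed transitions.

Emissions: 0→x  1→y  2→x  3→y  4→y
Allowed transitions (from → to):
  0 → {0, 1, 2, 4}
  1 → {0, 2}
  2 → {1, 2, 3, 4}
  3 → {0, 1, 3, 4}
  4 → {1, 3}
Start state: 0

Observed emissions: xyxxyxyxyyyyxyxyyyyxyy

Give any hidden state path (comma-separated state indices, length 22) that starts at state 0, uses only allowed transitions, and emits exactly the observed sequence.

0,1,0,2,1,0,1,2,4,3,4,1,2,1,2,4,3,3,1,2,4,1

  pos 0: x in {0,2}, choose 0; start
  pos 1: y in {1,3,4}, choose 1; 0->1 ok
  pos 2: x in {0,2}, choose 0; 1->0 ok
  pos 3: x in {0,2}, choose 2; 0->2 ok
  pos 4: y in {1,3,4}, choose 1; 2->1 ok
  pos 5: x in {0,2}, choose 0; 1->0 ok
  pos 6: y in {1,3,4}, choose 1; 0->1 ok
  pos 7: x in {0,2}, choose 2; 1->2 ok
  pos 8: y in {1,3,4}, choose 4; 2->4 ok
  pos 9: y in {1,3,4}, choose 3; 4->3 ok
  pos 10: y in {1,3,4}, choose 4; 3->4 ok
  pos 11: y in {1,3,4}, choose 1; 4->1 ok
  pos 12: x in {0,2}, choose 2; 1->2 ok
  pos 13: y in {1,3,4}, choose 1; 2->1 ok
  pos 14: x in {0,2}, choose 2; 1->2 ok
  pos 15: y in {1,3,4}, choose 4; 2->4 ok
  pos 16: y in {1,3,4}, choose 3; 4->3 ok
  pos 17: y in {1,3,4}, choose 3; 3->3 ok
  pos 18: y in {1,3,4}, choose 1; 3->1 ok
  pos 19: x in {0,2}, choose 2; 1->2 ok
  pos 20: y in {1,3,4}, choose 4; 2->4 ok
  pos 21: y in {1,3,4}, choose 1; 4->1 ok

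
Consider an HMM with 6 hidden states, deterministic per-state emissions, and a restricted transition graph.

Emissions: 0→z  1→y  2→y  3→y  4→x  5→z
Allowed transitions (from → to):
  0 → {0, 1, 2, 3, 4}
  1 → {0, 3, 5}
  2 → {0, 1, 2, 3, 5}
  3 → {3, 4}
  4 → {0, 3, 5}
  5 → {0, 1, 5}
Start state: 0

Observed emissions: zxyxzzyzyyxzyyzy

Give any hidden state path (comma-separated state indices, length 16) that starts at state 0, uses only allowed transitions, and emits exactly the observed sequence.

0,4,3,4,5,5,1,0,3,3,4,0,2,2,0,3

  pos 0: z in {0,5}, choose 0; start
  pos 1: x in {4}, choose 4; 0->4 ok
  pos 2: y in {1,2,3}, choose 3; 4->3 ok
  pos 3: x in {4}, choose 4; 3->4 ok
  pos 4: z in {0,5}, choose 5; 4->5 ok
  pos 5: z in {0,5}, choose 5; 5->5 ok
  pos 6: y in {1,2,3}, choose 1; 5->1 ok
  pos 7: z in {0,5}, choose 0; 1->0 ok
  pos 8: y in {1,2,3}, choose 3; 0->3 ok
  pos 9: y in {1,2,3}, choose 3; 3->3 ok
  pos 10: x in {4}, choose 4; 3->4 ok
  pos 11: z in {0,5}, choose 0; 4->0 ok
  pos 12: y in {1,2,3}, choose 2; 0->2 ok
  pos 13: y in {1,2,3}, choose 2; 2->2 ok
  pos 14: z in {0,5}, choose 0; 2->0 ok
  pos 15: y in {1,2,3}, choose 3; 0->3 ok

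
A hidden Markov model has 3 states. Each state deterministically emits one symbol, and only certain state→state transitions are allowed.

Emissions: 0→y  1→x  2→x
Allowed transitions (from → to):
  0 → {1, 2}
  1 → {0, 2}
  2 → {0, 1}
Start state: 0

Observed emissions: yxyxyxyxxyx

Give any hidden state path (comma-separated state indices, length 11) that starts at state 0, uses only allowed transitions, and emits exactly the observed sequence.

0,1,0,1,0,2,0,2,1,0,1

  [0] y  {0}  => 0  start
  [1] x  {1,2}  => 1  0->1 ok
  [2] y  {0}  => 0  1->0 ok
  [3] x  {1,2}  => 1  0->1 ok
  [4] y  {0}  => 0  1->0 ok
  [5] x  {1,2}  => 2  0->2 ok
  [6] y  {0}  => 0  2->0 ok
  [7] x  {1,2}  => 2  0->2 ok
  [8] x  {1,2}  => 1  2->1 ok
  [9] y  {0}  => 0  1->0 ok
  [10] x  {1,2}  => 1  0->1 ok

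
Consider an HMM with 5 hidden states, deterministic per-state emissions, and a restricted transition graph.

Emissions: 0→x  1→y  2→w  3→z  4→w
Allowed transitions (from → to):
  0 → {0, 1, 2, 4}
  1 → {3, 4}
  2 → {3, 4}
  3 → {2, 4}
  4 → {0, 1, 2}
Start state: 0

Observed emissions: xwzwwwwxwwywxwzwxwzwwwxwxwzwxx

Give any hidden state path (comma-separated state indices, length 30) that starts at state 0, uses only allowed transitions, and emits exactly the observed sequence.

0,2,3,2,4,2,4,0,2,4,1,4,0,2,3,4,0,2,3,4,2,4,0,4,0,2,3,4,0,0

  pos 0: x in {0}, choose 0; start
  pos 1: w in {2,4}, choose 2; 0->2 ok
  pos 2: z in {3}, choose 3; 2->3 ok
  pos 3: w in {2,4}, choose 2; 3->2 ok
  pos 4: w in {2,4}, choose 4; 2->4 ok
  pos 5: w in {2,4}, choose 2; 4->2 ok
  pos 6: w in {2,4}, choose 4; 2->4 ok
  pos 7: x in {0}, choose 0; 4->0 ok
  pos 8: w in {2,4}, choose 2; 0->2 ok
  pos 9: w in {2,4}, choose 4; 2->4 ok
  pos 10: y in {1}, choose 1; 4->1 ok
  pos 11: w in {2,4}, choose 4; 1->4 ok
  pos 12: x in {0}, choose 0; 4->0 ok
  pos 13: w in {2,4}, choose 2; 0->2 ok
  pos 14: z in {3}, choose 3; 2->3 ok
  pos 15: w in {2,4}, choose 4; 3->4 ok
  pos 16: x in {0}, choose 0; 4->0 ok
  pos 17: w in {2,4}, choose 2; 0->2 ok
  pos 18: z in {3}, choose 3; 2->3 ok
  pos 19: w in {2,4}, choose 4; 3->4 ok
  pos 20: w in {2,4}, choose 2; 4->2 ok
  pos 21: w in {2,4}, choose 4; 2->4 ok
  pos 22: x in {0}, choose 0; 4->0 ok
  pos 23: w in {2,4}, choose 4; 0->4 ok
  pos 24: x in {0}, choose 0; 4->0 ok
  pos 25: w in {2,4}, choose 2; 0->2 ok
  pos 26: z in {3}, choose 3; 2->3 ok
  pos 27: w in {2,4}, choose 4; 3->4 ok
  pos 28: x in {0}, choose 0; 4->0 ok
  pos 29: x in {0}, choose 0; 0->0 ok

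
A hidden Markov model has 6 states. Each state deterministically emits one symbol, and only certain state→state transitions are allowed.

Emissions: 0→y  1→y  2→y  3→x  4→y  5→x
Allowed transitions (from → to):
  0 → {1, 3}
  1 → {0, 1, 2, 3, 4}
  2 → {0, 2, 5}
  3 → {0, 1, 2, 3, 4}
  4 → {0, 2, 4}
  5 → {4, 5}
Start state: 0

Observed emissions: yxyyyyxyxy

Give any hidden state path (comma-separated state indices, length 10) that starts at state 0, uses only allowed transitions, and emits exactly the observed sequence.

  0: obs=y cand={0,1,2,4} pick 0 [start]
  1: obs=x cand={3,5} pick 3 [0->3 ok]
  2: obs=y cand={0,1,2,4} pick 4 [3->4 ok]
  3: obs=y cand={0,1,2,4} pick 2 [4->2 ok]
  4: obs=y cand={0,1,2,4} pick 0 [2->0 ok]
  5: obs=y cand={0,1,2,4} pick 1 [0->1 ok]
  6: obs=x cand={3,5} pick 3 [1->3 ok]
  7: obs=y cand={0,1,2,4} pick 0 [3->0 ok]
  8: obs=x cand={3,5} pick 3 [0->3 ok]
  9: obs=y cand={0,1,2,4} pick 2 [3->2 ok]

0,3,4,2,0,1,3,0,3,2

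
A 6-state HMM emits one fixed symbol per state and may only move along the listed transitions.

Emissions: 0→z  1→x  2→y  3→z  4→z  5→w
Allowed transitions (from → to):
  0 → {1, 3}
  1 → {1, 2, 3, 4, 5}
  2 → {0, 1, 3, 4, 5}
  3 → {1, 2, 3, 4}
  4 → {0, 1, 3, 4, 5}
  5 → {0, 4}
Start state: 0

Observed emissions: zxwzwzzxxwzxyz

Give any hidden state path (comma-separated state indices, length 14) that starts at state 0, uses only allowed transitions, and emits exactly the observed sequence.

  0: obs=z cand={0,3,4} pick 0 [start]
  1: obs=x cand={1} pick 1 [0->1 ok]
  2: obs=w cand={5} pick 5 [1->5 ok]
  3: obs=z cand={0,3,4} pick 4 [5->4 ok]
  4: obs=w cand={5} pick 5 [4->5 ok]
  5: obs=z cand={0,3,4} pick 0 [5->0 ok]
  6: obs=z cand={0,3,4} pick 3 [0->3 ok]
  7: obs=x cand={1} pick 1 [3->1 ok]
  8: obs=x cand={1} pick 1 [1->1 ok]
  9: obs=w cand={5} pick 5 [1->5 ok]
  10: obs=z cand={0,3,4} pick 0 [5->0 ok]
  11: obs=x cand={1} pick 1 [0->1 ok]
  12: obs=y cand={2} pick 2 [1->2 ok]
  13: obs=z cand={0,3,4} pick 0 [2->0 ok]

0,1,5,4,5,0,3,1,1,5,0,1,2,0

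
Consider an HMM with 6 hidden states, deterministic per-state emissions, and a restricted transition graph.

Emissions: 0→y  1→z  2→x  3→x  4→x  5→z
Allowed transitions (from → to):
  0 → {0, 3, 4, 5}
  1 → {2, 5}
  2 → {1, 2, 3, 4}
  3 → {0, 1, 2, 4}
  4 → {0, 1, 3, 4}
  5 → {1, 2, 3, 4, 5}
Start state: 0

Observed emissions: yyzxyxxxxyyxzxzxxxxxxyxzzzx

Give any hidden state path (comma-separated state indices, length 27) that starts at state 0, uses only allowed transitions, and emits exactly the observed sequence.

0,0,5,4,0,3,2,3,4,0,0,4,1,2,1,2,4,3,4,4,3,0,3,1,5,5,3

  pos 0: y in {0}, choose 0; start
  pos 1: y in {0}, choose 0; 0->0 ok
  pos 2: z in {1,5}, choose 5; 0->5 ok
  pos 3: x in {2,3,4}, choose 4; 5->4 ok
  pos 4: y in {0}, choose 0; 4->0 ok
  pos 5: x in {2,3,4}, choose 3; 0->3 ok
  pos 6: x in {2,3,4}, choose 2; 3->2 ok
  pos 7: x in {2,3,4}, choose 3; 2->3 ok
  pos 8: x in {2,3,4}, choose 4; 3->4 ok
  pos 9: y in {0}, choose 0; 4->0 ok
  pos 10: y in {0}, choose 0; 0->0 ok
  pos 11: x in {2,3,4}, choose 4; 0->4 ok
  pos 12: z in {1,5}, choose 1; 4->1 ok
  pos 13: x in {2,3,4}, choose 2; 1->2 ok
  pos 14: z in {1,5}, choose 1; 2->1 ok
  pos 15: x in {2,3,4}, choose 2; 1->2 ok
  pos 16: x in {2,3,4}, choose 4; 2->4 ok
  pos 17: x in {2,3,4}, choose 3; 4->3 ok
  pos 18: x in {2,3,4}, choose 4; 3->4 ok
  pos 19: x in {2,3,4}, choose 4; 4->4 ok
  pos 20: x in {2,3,4}, choose 3; 4->3 ok
  pos 21: y in {0}, choose 0; 3->0 ok
  pos 22: x in {2,3,4}, choose 3; 0->3 ok
  pos 23: z in {1,5}, choose 1; 3->1 ok
  pos 24: z in {1,5}, choose 5; 1->5 ok
  pos 25: z in {1,5}, choose 5; 5->5 ok
  pos 26: x in {2,3,4}, choose 3; 5->3 ok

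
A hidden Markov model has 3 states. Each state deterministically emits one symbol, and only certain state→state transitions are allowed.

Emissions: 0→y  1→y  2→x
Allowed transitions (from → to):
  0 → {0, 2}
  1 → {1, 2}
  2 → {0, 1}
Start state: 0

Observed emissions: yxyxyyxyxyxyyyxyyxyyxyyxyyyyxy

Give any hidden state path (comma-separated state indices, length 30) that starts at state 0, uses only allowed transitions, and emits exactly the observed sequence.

  [0] y  {0,1}  => 0  start
  [1] x  {2}  => 2  0->2 ok
  [2] y  {0,1}  => 1  2->1 ok
  [3] x  {2}  => 2  1->2 ok
  [4] y  {0,1}  => 0  2->0 ok
  [5] y  {0,1}  => 0  0->0 ok
  [6] x  {2}  => 2  0->2 ok
  [7] y  {0,1}  => 0  2->0 ok
  [8] x  {2}  => 2  0->2 ok
  [9] y  {0,1}  => 0  2->0 ok
  [10] x  {2}  => 2  0->2 ok
  [11] y  {0,1}  => 0  2->0 ok
  [12] y  {0,1}  => 0  0->0 ok
  [13] y  {0,1}  => 0  0->0 ok
  [14] x  {2}  => 2  0->2 ok
  [15] y  {0,1}  => 1  2->1 ok
  [16] y  {0,1}  => 1  1->1 ok
  [17] x  {2}  => 2  1->2 ok
  [18] y  {0,1}  => 0  2->0 ok
  [19] y  {0,1}  => 0  0->0 ok
  [20] x  {2}  => 2  0->2 ok
  [21] y  {0,1}  => 1  2->1 ok
  [22] y  {0,1}  => 1  1->1 ok
  [23] x  {2}  => 2  1->2 ok
  [24] y  {0,1}  => 0  2->0 ok
  [25] y  {0,1}  => 0  0->0 ok
  [26] y  {0,1}  => 0  0->0 ok
  [27] y  {0,1}  => 0  0->0 ok
  [28] x  {2}  => 2  0->2 ok
  [29] y  {0,1}  => 0  2->0 ok

0,2,1,2,0,0,2,0,2,0,2,0,0,0,2,1,1,2,0,0,2,1,1,2,0,0,0,0,2,0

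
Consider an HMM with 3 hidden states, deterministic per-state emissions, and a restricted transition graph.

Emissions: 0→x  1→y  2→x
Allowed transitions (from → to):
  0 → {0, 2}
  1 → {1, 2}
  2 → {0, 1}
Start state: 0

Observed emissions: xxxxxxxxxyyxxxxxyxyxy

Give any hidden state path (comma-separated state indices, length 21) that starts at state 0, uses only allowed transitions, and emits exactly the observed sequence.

  t0 'x' -> {0,2}, take 0 (start)
  t1 'x' -> {0,2}, take 2 (0->2 ok)
  t2 'x' -> {0,2}, take 0 (2->0 ok)
  t3 'x' -> {0,2}, take 0 (0->0 ok)
  t4 'x' -> {0,2}, take 0 (0->0 ok)
  t5 'x' -> {0,2}, take 0 (0->0 ok)
  t6 'x' -> {0,2}, take 2 (0->2 ok)
  t7 'x' -> {0,2}, take 0 (2->0 ok)
  t8 'x' -> {0,2}, take 2 (0->2 ok)
  t9 'y' -> {1}, take 1 (2->1 ok)
  t10 'y' -> {1}, take 1 (1->1 ok)
  t11 'x' -> {0,2}, take 2 (1->2 ok)
  t12 'x' -> {0,2}, take 0 (2->0 ok)
  t13 'x' -> {0,2}, take 2 (0->2 ok)
  t14 'x' -> {0,2}, take 0 (2->0 ok)
  t15 'x' -> {0,2}, take 2 (0->2 ok)
  t16 'y' -> {1}, take 1 (2->1 ok)
  t17 'x' -> {0,2}, take 2 (1->2 ok)
  t18 'y' -> {1}, take 1 (2->1 ok)
  t19 'x' -> {0,2}, take 2 (1->2 ok)
  t20 'y' -> {1}, take 1 (2->1 ok)

0,2,0,0,0,0,2,0,2,1,1,2,0,2,0,2,1,2,1,2,1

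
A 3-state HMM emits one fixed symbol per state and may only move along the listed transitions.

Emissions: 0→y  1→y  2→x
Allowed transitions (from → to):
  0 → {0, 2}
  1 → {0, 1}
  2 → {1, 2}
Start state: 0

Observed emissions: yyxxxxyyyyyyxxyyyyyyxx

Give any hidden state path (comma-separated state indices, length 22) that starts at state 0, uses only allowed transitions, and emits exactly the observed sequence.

  pos 0: y in {0,1}, choose 0; start
  pos 1: y in {0,1}, choose 0; 0->0 ok
  pos 2: x in {2}, choose 2; 0->2 ok
  pos 3: x in {2}, choose 2; 2->2 ok
  pos 4: x in {2}, choose 2; 2->2 ok
  pos 5: x in {2}, choose 2; 2->2 ok
  pos 6: y in {0,1}, choose 1; 2->1 ok
  pos 7: y in {0,1}, choose 1; 1->1 ok
  pos 8: y in {0,1}, choose 1; 1->1 ok
  pos 9: y in {0,1}, choose 1; 1->1 ok
  pos 10: y in {0,1}, choose 0; 1->0 ok
  pos 11: y in {0,1}, choose 0; 0->0 ok
  pos 12: x in {2}, choose 2; 0->2 ok
  pos 13: x in {2}, choose 2; 2->2 ok
  pos 14: y in {0,1}, choose 1; 2->1 ok
  pos 15: y in {0,1}, choose 1; 1->1 ok
  pos 16: y in {0,1}, choose 1; 1->1 ok
  pos 17: y in {0,1}, choose 1; 1->1 ok
  pos 18: y in {0,1}, choose 1; 1->1 ok
  pos 19: y in {0,1}, choose 0; 1->0 ok
  pos 20: x in {2}, choose 2; 0->2 ok
  pos 21: x in {2}, choose 2; 2->2 ok

0,0,2,2,2,2,1,1,1,1,0,0,2,2,1,1,1,1,1,0,2,2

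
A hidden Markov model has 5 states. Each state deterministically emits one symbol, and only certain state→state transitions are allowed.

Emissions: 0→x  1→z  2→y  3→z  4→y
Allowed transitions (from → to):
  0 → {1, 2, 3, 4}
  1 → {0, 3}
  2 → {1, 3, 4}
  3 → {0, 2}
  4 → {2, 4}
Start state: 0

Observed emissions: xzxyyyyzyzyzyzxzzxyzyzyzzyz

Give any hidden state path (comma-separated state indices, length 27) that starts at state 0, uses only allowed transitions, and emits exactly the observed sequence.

0,1,0,4,2,4,2,3,2,3,2,3,2,1,0,1,3,0,2,3,2,3,2,1,3,2,1

  0: obs=x cand={0} pick 0 [start]
  1: obs=z cand={1,3} pick 1 [0->1 ok]
  2: obs=x cand={0} pick 0 [1->0 ok]
  3: obs=y cand={2,4} pick 4 [0->4 ok]
  4: obs=y cand={2,4} pick 2 [4->2 ok]
  5: obs=y cand={2,4} pick 4 [2->4 ok]
  6: obs=y cand={2,4} pick 2 [4->2 ok]
  7: obs=z cand={1,3} pick 3 [2->3 ok]
  8: obs=y cand={2,4} pick 2 [3->2 ok]
  9: obs=z cand={1,3} pick 3 [2->3 ok]
  10: obs=y cand={2,4} pick 2 [3->2 ok]
  11: obs=z cand={1,3} pick 3 [2->3 ok]
  12: obs=y cand={2,4} pick 2 [3->2 ok]
  13: obs=z cand={1,3} pick 1 [2->1 ok]
  14: obs=x cand={0} pick 0 [1->0 ok]
  15: obs=z cand={1,3} pick 1 [0->1 ok]
  16: obs=z cand={1,3} pick 3 [1->3 ok]
  17: obs=x cand={0} pick 0 [3->0 ok]
  18: obs=y cand={2,4} pick 2 [0->2 ok]
  19: obs=z cand={1,3} pick 3 [2->3 ok]
  20: obs=y cand={2,4} pick 2 [3->2 ok]
  21: obs=z cand={1,3} pick 3 [2->3 ok]
  22: obs=y cand={2,4} pick 2 [3->2 ok]
  23: obs=z cand={1,3} pick 1 [2->1 ok]
  24: obs=z cand={1,3} pick 3 [1->3 ok]
  25: obs=y cand={2,4} pick 2 [3->2 ok]
  26: obs=z cand={1,3} pick 1 [2->1 ok]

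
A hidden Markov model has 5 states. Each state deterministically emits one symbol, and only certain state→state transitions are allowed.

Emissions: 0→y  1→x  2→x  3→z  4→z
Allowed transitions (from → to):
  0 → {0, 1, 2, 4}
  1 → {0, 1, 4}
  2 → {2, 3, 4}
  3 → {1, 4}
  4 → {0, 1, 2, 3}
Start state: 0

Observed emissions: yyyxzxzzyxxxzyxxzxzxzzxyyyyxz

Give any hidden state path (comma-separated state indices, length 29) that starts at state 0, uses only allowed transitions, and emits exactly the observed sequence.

0,0,0,2,4,2,3,4,0,1,1,1,4,0,2,2,3,1,4,1,4,3,1,0,0,0,0,2,4

  t0 'y' -> {0}, take 0 (start)
  t1 'y' -> {0}, take 0 (0->0 ok)
  t2 'y' -> {0}, take 0 (0->0 ok)
  t3 'x' -> {1,2}, take 2 (0->2 ok)
  t4 'z' -> {3,4}, take 4 (2->4 ok)
  t5 'x' -> {1,2}, take 2 (4->2 ok)
  t6 'z' -> {3,4}, take 3 (2->3 ok)
  t7 'z' -> {3,4}, take 4 (3->4 ok)
  t8 'y' -> {0}, take 0 (4->0 ok)
  t9 'x' -> {1,2}, take 1 (0->1 ok)
  t10 'x' -> {1,2}, take 1 (1->1 ok)
  t11 'x' -> {1,2}, take 1 (1->1 ok)
  t12 'z' -> {3,4}, take 4 (1->4 ok)
  t13 'y' -> {0}, take 0 (4->0 ok)
  t14 'x' -> {1,2}, take 2 (0->2 ok)
  t15 'x' -> {1,2}, take 2 (2->2 ok)
  t16 'z' -> {3,4}, take 3 (2->3 ok)
  t17 'x' -> {1,2}, take 1 (3->1 ok)
  t18 'z' -> {3,4}, take 4 (1->4 ok)
  t19 'x' -> {1,2}, take 1 (4->1 ok)
  t20 'z' -> {3,4}, take 4 (1->4 ok)
  t21 'z' -> {3,4}, take 3 (4->3 ok)
  t22 'x' -> {1,2}, take 1 (3->1 ok)
  t23 'y' -> {0}, take 0 (1->0 ok)
  t24 'y' -> {0}, take 0 (0->0 ok)
  t25 'y' -> {0}, take 0 (0->0 ok)
  t26 'y' -> {0}, take 0 (0->0 ok)
  t27 'x' -> {1,2}, take 2 (0->2 ok)
  t28 'z' -> {3,4}, take 4 (2->4 ok)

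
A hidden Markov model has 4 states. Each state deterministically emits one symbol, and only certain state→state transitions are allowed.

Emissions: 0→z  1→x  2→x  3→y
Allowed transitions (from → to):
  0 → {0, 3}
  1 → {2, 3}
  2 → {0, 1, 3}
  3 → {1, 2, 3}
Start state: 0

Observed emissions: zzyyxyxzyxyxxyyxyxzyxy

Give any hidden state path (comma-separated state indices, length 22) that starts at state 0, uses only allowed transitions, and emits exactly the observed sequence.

0,0,3,3,1,3,2,0,3,2,3,1,2,3,3,2,3,2,0,3,1,3

  [0] z  {0}  => 0  start
  [1] z  {0}  => 0  0->0 ok
  [2] y  {3}  => 3  0->3 ok
  [3] y  {3}  => 3  3->3 ok
  [4] x  {1,2}  => 1  3->1 ok
  [5] y  {3}  => 3  1->3 ok
  [6] x  {1,2}  => 2  3->2 ok
  [7] z  {0}  => 0  2->0 ok
  [8] y  {3}  => 3  0->3 ok
  [9] x  {1,2}  => 2  3->2 ok
  [10] y  {3}  => 3  2->3 ok
  [11] x  {1,2}  => 1  3->1 ok
  [12] x  {1,2}  => 2  1->2 ok
  [13] y  {3}  => 3  2->3 ok
  [14] y  {3}  => 3  3->3 ok
  [15] x  {1,2}  => 2  3->2 ok
  [16] y  {3}  => 3  2->3 ok
  [17] x  {1,2}  => 2  3->2 ok
  [18] z  {0}  => 0  2->0 ok
  [19] y  {3}  => 3  0->3 ok
  [20] x  {1,2}  => 1  3->1 ok
  [21] y  {3}  => 3  1->3 ok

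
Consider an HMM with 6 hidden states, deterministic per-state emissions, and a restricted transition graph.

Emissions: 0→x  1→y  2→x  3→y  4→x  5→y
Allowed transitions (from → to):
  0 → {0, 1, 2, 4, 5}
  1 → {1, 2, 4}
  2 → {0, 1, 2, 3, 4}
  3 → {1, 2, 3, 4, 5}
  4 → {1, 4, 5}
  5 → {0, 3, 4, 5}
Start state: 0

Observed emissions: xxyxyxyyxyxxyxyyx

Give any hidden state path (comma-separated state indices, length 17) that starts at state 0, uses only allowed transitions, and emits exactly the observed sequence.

0,2,1,4,1,4,1,1,4,1,2,4,1,4,5,5,4

  0: obs=x cand={0,2,4} pick 0 [start]
  1: obs=x cand={0,2,4} pick 2 [0->2 ok]
  2: obs=y cand={1,3,5} pick 1 [2->1 ok]
  3: obs=x cand={0,2,4} pick 4 [1->4 ok]
  4: obs=y cand={1,3,5} pick 1 [4->1 ok]
  5: obs=x cand={0,2,4} pick 4 [1->4 ok]
  6: obs=y cand={1,3,5} pick 1 [4->1 ok]
  7: obs=y cand={1,3,5} pick 1 [1->1 ok]
  8: obs=x cand={0,2,4} pick 4 [1->4 ok]
  9: obs=y cand={1,3,5} pick 1 [4->1 ok]
  10: obs=x cand={0,2,4} pick 2 [1->2 ok]
  11: obs=x cand={0,2,4} pick 4 [2->4 ok]
  12: obs=y cand={1,3,5} pick 1 [4->1 ok]
  13: obs=x cand={0,2,4} pick 4 [1->4 ok]
  14: obs=y cand={1,3,5} pick 5 [4->5 ok]
  15: obs=y cand={1,3,5} pick 5 [5->5 ok]
  16: obs=x cand={0,2,4} pick 4 [5->4 ok]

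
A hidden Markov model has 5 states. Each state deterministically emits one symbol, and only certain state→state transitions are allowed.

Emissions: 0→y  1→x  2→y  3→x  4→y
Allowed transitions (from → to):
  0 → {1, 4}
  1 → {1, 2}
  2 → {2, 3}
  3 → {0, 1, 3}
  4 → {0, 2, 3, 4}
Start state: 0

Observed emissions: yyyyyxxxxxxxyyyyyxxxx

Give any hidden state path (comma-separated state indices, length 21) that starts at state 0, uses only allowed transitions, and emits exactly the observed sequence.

0,4,0,4,4,3,3,3,3,3,1,1,2,2,2,2,2,3,3,3,1

  [0] y  {0,2,4}  => 0  start
  [1] y  {0,2,4}  => 4  0->4 ok
  [2] y  {0,2,4}  => 0  4->0 ok
  [3] y  {0,2,4}  => 4  0->4 ok
  [4] y  {0,2,4}  => 4  4->4 ok
  [5] x  {1,3}  => 3  4->3 ok
  [6] x  {1,3}  => 3  3->3 ok
  [7] x  {1,3}  => 3  3->3 ok
  [8] x  {1,3}  => 3  3->3 ok
  [9] x  {1,3}  => 3  3->3 ok
  [10] x  {1,3}  => 1  3->1 ok
  [11] x  {1,3}  => 1  1->1 ok
  [12] y  {0,2,4}  => 2  1->2 ok
  [13] y  {0,2,4}  => 2  2->2 ok
  [14] y  {0,2,4}  => 2  2->2 ok
  [15] y  {0,2,4}  => 2  2->2 ok
  [16] y  {0,2,4}  => 2  2->2 ok
  [17] x  {1,3}  => 3  2->3 ok
  [18] x  {1,3}  => 3  3->3 ok
  [19] x  {1,3}  => 3  3->3 ok
  [20] x  {1,3}  => 1  3->1 ok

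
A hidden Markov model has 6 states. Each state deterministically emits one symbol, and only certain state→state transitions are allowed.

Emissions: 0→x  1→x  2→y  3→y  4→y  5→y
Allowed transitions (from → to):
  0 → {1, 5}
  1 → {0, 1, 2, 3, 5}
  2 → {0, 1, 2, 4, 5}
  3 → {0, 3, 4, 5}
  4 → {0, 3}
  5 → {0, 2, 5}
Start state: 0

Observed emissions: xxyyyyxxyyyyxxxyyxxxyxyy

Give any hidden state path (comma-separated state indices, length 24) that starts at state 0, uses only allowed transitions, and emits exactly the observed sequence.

  pos 0: x in {0,1}, choose 0; start
  pos 1: x in {0,1}, choose 1; 0->1 ok
  pos 2: y in {2,3,4,5}, choose 5; 1->5 ok
  pos 3: y in {2,3,4,5}, choose 5; 5->5 ok
  pos 4: y in {2,3,4,5}, choose 2; 5->2 ok
  pos 5: y in {2,3,4,5}, choose 4; 2->4 ok
  pos 6: x in {0,1}, choose 0; 4->0 ok
  pos 7: x in {0,1}, choose 1; 0->1 ok
  pos 8: y in {2,3,4,5}, choose 2; 1->2 ok
  pos 9: y in {2,3,4,5}, choose 5; 2->5 ok
  pos 10: y in {2,3,4,5}, choose 2; 5->2 ok
  pos 11: y in {2,3,4,5}, choose 4; 2->4 ok
  pos 12: x in {0,1}, choose 0; 4->0 ok
  pos 13: x in {0,1}, choose 1; 0->1 ok
  pos 14: x in {0,1}, choose 0; 1->0 ok
  pos 15: y in {2,3,4,5}, choose 5; 0->5 ok
  pos 16: y in {2,3,4,5}, choose 5; 5->5 ok
  pos 17: x in {0,1}, choose 0; 5->0 ok
  pos 18: x in {0,1}, choose 1; 0->1 ok
  pos 19: x in {0,1}, choose 1; 1->1 ok
  pos 20: y in {2,3,4,5}, choose 5; 1->5 ok
  pos 21: x in {0,1}, choose 0; 5->0 ok
  pos 22: y in {2,3,4,5}, choose 5; 0->5 ok
  pos 23: y in {2,3,4,5}, choose 2; 5->2 ok

0,1,5,5,2,4,0,1,2,5,2,4,0,1,0,5,5,0,1,1,5,0,5,2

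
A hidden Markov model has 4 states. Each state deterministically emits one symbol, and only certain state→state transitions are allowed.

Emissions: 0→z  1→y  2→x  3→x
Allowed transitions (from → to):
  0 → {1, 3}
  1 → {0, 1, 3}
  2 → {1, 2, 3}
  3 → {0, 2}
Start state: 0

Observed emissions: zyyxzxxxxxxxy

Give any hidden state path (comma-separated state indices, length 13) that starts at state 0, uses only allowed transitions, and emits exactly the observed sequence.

  pos 0: z in {0}, choose 0; start
  pos 1: y in {1}, choose 1; 0->1 ok
  pos 2: y in {1}, choose 1; 1->1 ok
  pos 3: x in {2,3}, choose 3; 1->3 ok
  pos 4: z in {0}, choose 0; 3->0 ok
  pos 5: x in {2,3}, choose 3; 0->3 ok
  pos 6: x in {2,3}, choose 2; 3->2 ok
  pos 7: x in {2,3}, choose 2; 2->2 ok
  pos 8: x in {2,3}, choose 2; 2->2 ok
  pos 9: x in {2,3}, choose 3; 2->3 ok
  pos 10: x in {2,3}, choose 2; 3->2 ok
  pos 11: x in {2,3}, choose 2; 2->2 ok
  pos 12: y in {1}, choose 1; 2->1 ok

0,1,1,3,0,3,2,2,2,3,2,2,1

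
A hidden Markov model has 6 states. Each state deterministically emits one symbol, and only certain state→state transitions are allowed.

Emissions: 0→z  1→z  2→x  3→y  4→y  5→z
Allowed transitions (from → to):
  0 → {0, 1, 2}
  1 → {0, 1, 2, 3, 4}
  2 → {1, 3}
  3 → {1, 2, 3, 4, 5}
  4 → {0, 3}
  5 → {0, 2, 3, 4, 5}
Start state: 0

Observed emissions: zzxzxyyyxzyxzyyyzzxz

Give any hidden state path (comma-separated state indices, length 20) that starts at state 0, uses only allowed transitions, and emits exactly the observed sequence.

  pos 0: z in {0,1,5}, choose 0; start
  pos 1: z in {0,1,5}, choose 0; 0->0 ok
  pos 2: x in {2}, choose 2; 0->2 ok
  pos 3: z in {0,1,5}, choose 1; 2->1 ok
  pos 4: x in {2}, choose 2; 1->2 ok
  pos 5: y in {3,4}, choose 3; 2->3 ok
  pos 6: y in {3,4}, choose 3; 3->3 ok
  pos 7: y in {3,4}, choose 3; 3->3 ok
  pos 8: x in {2}, choose 2; 3->2 ok
  pos 9: z in {0,1,5}, choose 1; 2->1 ok
  pos 10: y in {3,4}, choose 3; 1->3 ok
  pos 11: x in {2}, choose 2; 3->2 ok
  pos 12: z in {0,1,5}, choose 1; 2->1 ok
  pos 13: y in {3,4}, choose 3; 1->3 ok
  pos 14: y in {3,4}, choose 4; 3->4 ok
  pos 15: y in {3,4}, choose 3; 4->3 ok
  pos 16: z in {0,1,5}, choose 1; 3->1 ok
  pos 17: z in {0,1,5}, choose 0; 1->0 ok
  pos 18: x in {2}, choose 2; 0->2 ok
  pos 19: z in {0,1,5}, choose 1; 2->1 ok

0,0,2,1,2,3,3,3,2,1,3,2,1,3,4,3,1,0,2,1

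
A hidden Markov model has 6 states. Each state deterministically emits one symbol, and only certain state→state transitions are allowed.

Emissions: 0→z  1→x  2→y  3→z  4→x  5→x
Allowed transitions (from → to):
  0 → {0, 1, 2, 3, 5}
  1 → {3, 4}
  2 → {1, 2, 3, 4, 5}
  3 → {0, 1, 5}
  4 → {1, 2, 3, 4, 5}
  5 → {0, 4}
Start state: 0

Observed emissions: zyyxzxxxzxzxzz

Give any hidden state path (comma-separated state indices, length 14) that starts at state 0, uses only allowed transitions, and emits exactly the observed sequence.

0,2,2,1,3,1,4,1,3,1,3,1,3,0

  t0 'z' -> {0,3}, take 0 (start)
  t1 'y' -> {2}, take 2 (0->2 ok)
  t2 'y' -> {2}, take 2 (2->2 ok)
  t3 'x' -> {1,4,5}, take 1 (2->1 ok)
  t4 'z' -> {0,3}, take 3 (1->3 ok)
  t5 'x' -> {1,4,5}, take 1 (3->1 ok)
  t6 'x' -> {1,4,5}, take 4 (1->4 ok)
  t7 'x' -> {1,4,5}, take 1 (4->1 ok)
  t8 'z' -> {0,3}, take 3 (1->3 ok)
  t9 'x' -> {1,4,5}, take 1 (3->1 ok)
  t10 'z' -> {0,3}, take 3 (1->3 ok)
  t11 'x' -> {1,4,5}, take 1 (3->1 ok)
  t12 'z' -> {0,3}, take 3 (1->3 ok)
  t13 'z' -> {0,3}, take 0 (3->0 ok)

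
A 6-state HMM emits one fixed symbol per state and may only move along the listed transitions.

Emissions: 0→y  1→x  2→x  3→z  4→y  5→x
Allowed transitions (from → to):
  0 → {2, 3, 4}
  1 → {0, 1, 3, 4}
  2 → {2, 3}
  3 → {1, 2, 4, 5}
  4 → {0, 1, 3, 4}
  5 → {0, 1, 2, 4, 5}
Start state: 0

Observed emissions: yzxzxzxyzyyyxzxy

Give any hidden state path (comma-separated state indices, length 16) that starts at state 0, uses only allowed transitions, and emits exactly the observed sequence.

  [0] y  {0,4}  => 0  start
  [1] z  {3}  => 3  0->3 ok
  [2] x  {1,2,5}  => 1  3->1 ok
  [3] z  {3}  => 3  1->3 ok
  [4] x  {1,2,5}  => 2  3->2 ok
  [5] z  {3}  => 3  2->3 ok
  [6] x  {1,2,5}  => 1  3->1 ok
  [7] y  {0,4}  => 4  1->4 ok
  [8] z  {3}  => 3  4->3 ok
  [9] y  {0,4}  => 4  3->4 ok
  [10] y  {0,4}  => 4  4->4 ok
  [11] y  {0,4}  => 0  4->0 ok
  [12] x  {1,2,5}  => 2  0->2 ok
  [13] z  {3}  => 3  2->3 ok
  [14] x  {1,2,5}  => 1  3->1 ok
  [15] y  {0,4}  => 0  1->0 ok

0,3,1,3,2,3,1,4,3,4,4,0,2,3,1,0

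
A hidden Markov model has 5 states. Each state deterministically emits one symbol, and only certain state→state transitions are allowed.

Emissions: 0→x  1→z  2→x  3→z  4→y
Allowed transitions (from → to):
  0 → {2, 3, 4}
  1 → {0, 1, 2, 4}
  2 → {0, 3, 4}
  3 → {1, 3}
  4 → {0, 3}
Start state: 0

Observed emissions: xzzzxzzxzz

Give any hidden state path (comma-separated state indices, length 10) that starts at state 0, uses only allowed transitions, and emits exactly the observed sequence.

  0: obs=x cand={0,2} pick 0 [start]
  1: obs=z cand={1,3} pick 3 [0->3 ok]
  2: obs=z cand={1,3} pick 1 [3->1 ok]
  3: obs=z cand={1,3} pick 1 [1->1 ok]
  4: obs=x cand={0,2} pick 2 [1->2 ok]
  5: obs=z cand={1,3} pick 3 [2->3 ok]
  6: obs=z cand={1,3} pick 1 [3->1 ok]
  7: obs=x cand={0,2} pick 0 [1->0 ok]
  8: obs=z cand={1,3} pick 3 [0->3 ok]
  9: obs=z cand={1,3} pick 3 [3->3 ok]

0,3,1,1,2,3,1,0,3,3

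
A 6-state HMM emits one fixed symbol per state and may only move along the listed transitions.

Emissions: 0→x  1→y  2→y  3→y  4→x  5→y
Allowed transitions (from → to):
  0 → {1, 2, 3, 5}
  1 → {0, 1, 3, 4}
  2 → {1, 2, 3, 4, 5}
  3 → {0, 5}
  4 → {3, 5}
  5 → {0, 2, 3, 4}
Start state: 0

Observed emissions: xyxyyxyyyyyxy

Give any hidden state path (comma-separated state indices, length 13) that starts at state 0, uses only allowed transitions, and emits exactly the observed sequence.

0,5,4,3,5,4,3,5,2,3,5,0,2

  pos 0: x in {0,4}, choose 0; start
  pos 1: y in {1,2,3,5}, choose 5; 0->5 ok
  pos 2: x in {0,4}, choose 4; 5->4 ok
  pos 3: y in {1,2,3,5}, choose 3; 4->3 ok
  pos 4: y in {1,2,3,5}, choose 5; 3->5 ok
  pos 5: x in {0,4}, choose 4; 5->4 ok
  pos 6: y in {1,2,3,5}, choose 3; 4->3 ok
  pos 7: y in {1,2,3,5}, choose 5; 3->5 ok
  pos 8: y in {1,2,3,5}, choose 2; 5->2 ok
  pos 9: y in {1,2,3,5}, choose 3; 2->3 ok
  pos 10: y in {1,2,3,5}, choose 5; 3->5 ok
  pos 11: x in {0,4}, choose 0; 5->0 ok
  pos 12: y in {1,2,3,5}, choose 2; 0->2 ok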